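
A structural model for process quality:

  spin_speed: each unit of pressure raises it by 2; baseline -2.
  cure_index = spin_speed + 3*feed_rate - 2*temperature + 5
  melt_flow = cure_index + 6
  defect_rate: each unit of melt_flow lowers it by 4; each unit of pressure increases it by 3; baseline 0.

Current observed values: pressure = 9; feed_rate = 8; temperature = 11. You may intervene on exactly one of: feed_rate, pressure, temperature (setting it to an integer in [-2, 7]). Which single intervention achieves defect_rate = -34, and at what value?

set pressure = -2

Intervening on feed_rate: defect_rate = -12*feed_rate + 7. Reaching -34 requires feed_rate = 41/12, not an integer.
Intervening on pressure: with other inputs at their observed values, defect_rate = -5*pressure - 44. Solving for -34 gives pressure = -2, within [-2, 7].
Intervening on temperature: defect_rate = 8*temperature - 177. Reaching -34 requires temperature = 143/8, not an integer.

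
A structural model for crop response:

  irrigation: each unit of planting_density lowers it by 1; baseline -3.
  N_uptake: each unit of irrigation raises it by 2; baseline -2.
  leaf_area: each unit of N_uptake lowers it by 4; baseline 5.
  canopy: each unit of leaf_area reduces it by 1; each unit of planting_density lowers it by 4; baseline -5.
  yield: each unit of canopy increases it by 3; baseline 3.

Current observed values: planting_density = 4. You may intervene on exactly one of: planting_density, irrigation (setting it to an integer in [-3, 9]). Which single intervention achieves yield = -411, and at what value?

set planting_density = 8

Intervening on planting_density: with other inputs at their observed values, yield = -36*planting_density - 123. Solving for -411 gives planting_density = 8, within [-3, 9].
Intervening on irrigation: yield = 24*irrigation - 99. Reaching -411 requires irrigation = -13, outside [-3, 9].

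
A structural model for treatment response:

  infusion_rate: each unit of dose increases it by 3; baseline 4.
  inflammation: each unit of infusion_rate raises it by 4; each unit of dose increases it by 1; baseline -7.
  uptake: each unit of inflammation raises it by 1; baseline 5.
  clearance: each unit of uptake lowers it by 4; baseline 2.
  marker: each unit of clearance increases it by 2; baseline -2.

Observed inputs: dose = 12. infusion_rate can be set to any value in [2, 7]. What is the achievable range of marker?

-302 to -142

Intervening on infusion_rate fixes its value directly, overriding its dependence on dose.
Substituting into the inflammation equation gives inflammation = 4*infusion_rate + 5.
Substituting into the uptake equation gives uptake = 4*infusion_rate + 10.
Substituting into the clearance equation gives clearance = -16*infusion_rate - 38.
So marker = -32*infusion_rate - 78.
Linear in infusion_rate, so extremes are at the endpoints: infusion_rate = 2 gives marker = -142; infusion_rate = 7 gives marker = -302.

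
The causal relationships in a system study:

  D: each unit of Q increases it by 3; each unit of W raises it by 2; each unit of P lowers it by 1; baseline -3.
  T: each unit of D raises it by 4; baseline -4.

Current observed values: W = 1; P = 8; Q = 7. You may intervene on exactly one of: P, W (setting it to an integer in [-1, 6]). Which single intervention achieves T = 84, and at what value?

Intervening on P: T = -4*P + 76. Reaching 84 requires P = -2, outside [-1, 6].
Intervening on W: with other inputs at their observed values, T = 8*W + 36. Solving for 84 gives W = 6, within [-1, 6].

set W = 6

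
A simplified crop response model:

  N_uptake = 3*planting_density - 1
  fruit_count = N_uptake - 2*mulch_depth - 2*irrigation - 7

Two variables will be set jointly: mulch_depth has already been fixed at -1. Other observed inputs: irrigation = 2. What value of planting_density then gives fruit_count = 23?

planting_density = 11

With mulch_depth held at -1:
Substituting into the fruit_count equation gives fruit_count = 3*planting_density - 10.
Solve 3*planting_density - 10 = 23: planting_density = (23 + 10) / 3 = 11.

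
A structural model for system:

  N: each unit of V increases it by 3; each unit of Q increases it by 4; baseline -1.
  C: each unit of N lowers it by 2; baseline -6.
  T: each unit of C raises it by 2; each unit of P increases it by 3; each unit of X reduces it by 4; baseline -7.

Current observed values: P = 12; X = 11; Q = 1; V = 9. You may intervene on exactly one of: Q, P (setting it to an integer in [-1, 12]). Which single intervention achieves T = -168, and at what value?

Intervening on Q: T = -16*Q - 131. Reaching -168 requires Q = 37/16, not an integer.
Intervening on P: with other inputs at their observed values, T = 3*P - 183. Solving for -168 gives P = 5, within [-1, 12].

set P = 5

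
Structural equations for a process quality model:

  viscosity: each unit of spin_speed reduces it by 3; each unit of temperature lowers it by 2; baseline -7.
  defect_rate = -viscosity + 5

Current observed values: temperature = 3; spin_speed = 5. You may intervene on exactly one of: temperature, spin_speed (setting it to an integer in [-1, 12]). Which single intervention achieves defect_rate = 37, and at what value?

set temperature = 5

Intervening on temperature: with other inputs at their observed values, defect_rate = 2*temperature + 27. Solving for 37 gives temperature = 5, within [-1, 12].
Intervening on spin_speed: defect_rate = 3*spin_speed + 18. Reaching 37 requires spin_speed = 19/3, not an integer.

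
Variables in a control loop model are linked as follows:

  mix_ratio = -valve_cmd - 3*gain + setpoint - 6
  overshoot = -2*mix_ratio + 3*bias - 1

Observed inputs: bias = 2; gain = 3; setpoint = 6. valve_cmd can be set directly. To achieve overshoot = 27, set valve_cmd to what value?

Substituting into the mix_ratio equation gives mix_ratio = -valve_cmd - 9.
This gives overshoot = 2*valve_cmd + 23.
Solve 2*valve_cmd + 23 = 27: valve_cmd = (27 - 23) / 2 = 2.

valve_cmd = 2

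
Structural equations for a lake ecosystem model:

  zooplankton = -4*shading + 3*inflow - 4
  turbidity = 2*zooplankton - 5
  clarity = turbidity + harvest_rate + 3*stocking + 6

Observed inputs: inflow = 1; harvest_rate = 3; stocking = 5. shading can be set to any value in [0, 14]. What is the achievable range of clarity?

Substituting into the zooplankton equation gives zooplankton = -4*shading - 1.
turbidity becomes -8*shading - 7.
Substituting into the clarity equation gives clarity = -8*shading + 17.
Linear in shading, so extremes are at the endpoints: shading = 0 gives clarity = 17; shading = 14 gives clarity = -95.

-95 to 17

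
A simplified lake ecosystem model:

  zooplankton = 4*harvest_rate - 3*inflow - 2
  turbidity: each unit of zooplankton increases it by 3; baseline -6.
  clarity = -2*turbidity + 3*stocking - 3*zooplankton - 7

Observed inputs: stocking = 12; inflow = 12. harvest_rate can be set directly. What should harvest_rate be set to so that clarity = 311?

Substituting into the zooplankton equation gives zooplankton = 4*harvest_rate - 38.
This gives turbidity = 12*harvest_rate - 120.
So clarity = -36*harvest_rate + 383.
Solve -36*harvest_rate + 383 = 311: harvest_rate = (311 - 383) / -36 = 2.

harvest_rate = 2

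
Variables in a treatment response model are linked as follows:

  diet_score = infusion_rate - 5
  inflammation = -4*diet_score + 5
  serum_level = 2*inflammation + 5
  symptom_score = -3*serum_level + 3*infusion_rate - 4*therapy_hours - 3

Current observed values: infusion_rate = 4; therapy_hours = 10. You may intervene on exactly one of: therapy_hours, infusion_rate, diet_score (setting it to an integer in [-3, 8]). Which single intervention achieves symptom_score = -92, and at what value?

Intervening on therapy_hours: with other inputs at their observed values, symptom_score = -4*therapy_hours - 60. Solving for -92 gives therapy_hours = 8, within [-3, 8].
Intervening on infusion_rate: symptom_score = 27*infusion_rate - 208. Reaching -92 requires infusion_rate = 116/27, not an integer.
Intervening on diet_score: symptom_score = 24*diet_score - 76. Reaching -92 requires diet_score = -2/3, not an integer.

set therapy_hours = 8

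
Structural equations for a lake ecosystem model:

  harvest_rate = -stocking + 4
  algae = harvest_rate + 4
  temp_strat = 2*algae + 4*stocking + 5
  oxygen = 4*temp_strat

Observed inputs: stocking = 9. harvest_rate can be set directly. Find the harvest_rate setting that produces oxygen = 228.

Intervening on harvest_rate fixes its value directly, overriding its dependence on stocking.
Substituting into the temp_strat equation gives temp_strat = 2*harvest_rate + 49.
This gives oxygen = 8*harvest_rate + 196.
Solve 8*harvest_rate + 196 = 228: harvest_rate = (228 - 196) / 8 = 4.

harvest_rate = 4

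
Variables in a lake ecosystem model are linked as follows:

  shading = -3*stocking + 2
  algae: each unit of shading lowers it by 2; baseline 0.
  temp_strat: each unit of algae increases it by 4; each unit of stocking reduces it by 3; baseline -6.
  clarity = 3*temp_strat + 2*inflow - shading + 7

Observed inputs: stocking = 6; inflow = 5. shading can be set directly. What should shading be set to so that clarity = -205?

Intervening on shading fixes its value directly, overriding its dependence on stocking.
Substituting into the temp_strat equation gives temp_strat = -8*shading - 24.
This gives clarity = -25*shading - 55.
Solve -25*shading - 55 = -205: shading = (-205 + 55) / -25 = 6.

shading = 6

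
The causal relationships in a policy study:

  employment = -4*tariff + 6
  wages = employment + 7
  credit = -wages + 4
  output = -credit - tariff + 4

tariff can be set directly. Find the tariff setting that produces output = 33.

Substituting into the wages equation gives wages = -4*tariff + 13.
Substituting into the credit equation gives credit = 4*tariff - 9.
Substituting into the output equation gives output = -5*tariff + 13.
Solve -5*tariff + 13 = 33: tariff = (33 - 13) / -5 = -4.

tariff = -4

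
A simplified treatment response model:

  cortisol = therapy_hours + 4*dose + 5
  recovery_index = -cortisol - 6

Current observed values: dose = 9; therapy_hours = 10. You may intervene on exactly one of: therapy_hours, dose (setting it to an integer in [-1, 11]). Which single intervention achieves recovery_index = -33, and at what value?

Intervening on therapy_hours: recovery_index = -therapy_hours - 47. Reaching -33 requires therapy_hours = -14, outside [-1, 11].
Intervening on dose: with other inputs at their observed values, recovery_index = -4*dose - 21. Solving for -33 gives dose = 3, within [-1, 11].

set dose = 3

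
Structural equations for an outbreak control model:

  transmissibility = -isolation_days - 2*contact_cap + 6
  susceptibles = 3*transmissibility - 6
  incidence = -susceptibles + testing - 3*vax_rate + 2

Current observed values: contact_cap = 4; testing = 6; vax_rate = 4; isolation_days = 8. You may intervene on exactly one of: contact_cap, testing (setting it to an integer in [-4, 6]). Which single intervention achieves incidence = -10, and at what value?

Intervening on contact_cap: with other inputs at their observed values, incidence = 6*contact_cap + 8. Solving for -10 gives contact_cap = -3, within [-4, 6].
Intervening on testing: incidence = testing + 26. Reaching -10 requires testing = -36, outside [-4, 6].

set contact_cap = -3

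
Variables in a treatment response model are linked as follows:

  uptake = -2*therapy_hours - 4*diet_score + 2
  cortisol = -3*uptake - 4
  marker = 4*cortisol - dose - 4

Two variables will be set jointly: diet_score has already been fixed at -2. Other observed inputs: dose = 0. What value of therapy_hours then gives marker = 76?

With diet_score held at -2:
Substituting into the uptake equation gives uptake = -2*therapy_hours + 10.
Substituting into the cortisol equation gives cortisol = 6*therapy_hours - 34.
Substituting into the marker equation gives marker = 24*therapy_hours - 140.
Solve 24*therapy_hours - 140 = 76: therapy_hours = (76 + 140) / 24 = 9.

therapy_hours = 9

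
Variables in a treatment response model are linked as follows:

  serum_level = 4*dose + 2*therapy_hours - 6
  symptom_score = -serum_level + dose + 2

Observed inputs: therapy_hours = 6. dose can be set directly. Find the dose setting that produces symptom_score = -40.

Substituting into the serum_level equation gives serum_level = 4*dose + 6.
symptom_score becomes -3*dose - 4.
Solve -3*dose - 4 = -40: dose = (-40 + 4) / -3 = 12.

dose = 12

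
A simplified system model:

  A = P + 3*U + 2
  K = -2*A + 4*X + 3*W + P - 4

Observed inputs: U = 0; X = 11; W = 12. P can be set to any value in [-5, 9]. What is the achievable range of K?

63 to 77

Substituting into the A equation gives A = P + 2.
K becomes -P + 72.
Linear in P, so extremes are at the endpoints: P = -5 gives K = 77; P = 9 gives K = 63.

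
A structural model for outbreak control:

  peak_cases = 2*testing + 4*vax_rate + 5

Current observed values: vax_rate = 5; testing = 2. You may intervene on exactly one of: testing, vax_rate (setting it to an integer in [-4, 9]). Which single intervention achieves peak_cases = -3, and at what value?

Intervening on testing: peak_cases = 2*testing + 25. Reaching -3 requires testing = -14, outside [-4, 9].
Intervening on vax_rate: with other inputs at their observed values, peak_cases = 4*vax_rate + 9. Solving for -3 gives vax_rate = -3, within [-4, 9].

set vax_rate = -3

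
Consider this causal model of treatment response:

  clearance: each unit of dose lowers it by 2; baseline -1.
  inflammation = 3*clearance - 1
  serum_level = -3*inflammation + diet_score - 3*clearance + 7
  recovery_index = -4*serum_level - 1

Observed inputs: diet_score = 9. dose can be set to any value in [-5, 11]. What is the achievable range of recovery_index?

-1181 to 355

Substituting into the inflammation equation gives inflammation = -6*dose - 4.
Substituting into the serum_level equation gives serum_level = 24*dose + 31.
This gives recovery_index = -96*dose - 125.
Linear in dose, so extremes are at the endpoints: dose = -5 gives recovery_index = 355; dose = 11 gives recovery_index = -1181.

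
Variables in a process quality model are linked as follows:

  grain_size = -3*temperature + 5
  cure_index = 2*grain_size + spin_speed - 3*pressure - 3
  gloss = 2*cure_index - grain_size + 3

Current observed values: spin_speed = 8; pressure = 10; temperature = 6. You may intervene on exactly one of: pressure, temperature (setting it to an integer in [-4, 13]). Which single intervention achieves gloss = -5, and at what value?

Intervening on pressure: gloss = -6*pressure - 26. Reaching -5 requires pressure = -7/2, not an integer.
Intervening on temperature: with other inputs at their observed values, gloss = -9*temperature - 32. Solving for -5 gives temperature = -3, within [-4, 13].

set temperature = -3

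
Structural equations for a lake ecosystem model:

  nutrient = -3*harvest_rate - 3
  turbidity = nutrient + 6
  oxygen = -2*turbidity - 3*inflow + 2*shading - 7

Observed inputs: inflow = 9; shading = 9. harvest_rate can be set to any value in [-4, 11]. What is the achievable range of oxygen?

-46 to 44

Substituting into the turbidity equation gives turbidity = -3*harvest_rate + 3.
This gives oxygen = 6*harvest_rate - 22.
Linear in harvest_rate, so extremes are at the endpoints: harvest_rate = -4 gives oxygen = -46; harvest_rate = 11 gives oxygen = 44.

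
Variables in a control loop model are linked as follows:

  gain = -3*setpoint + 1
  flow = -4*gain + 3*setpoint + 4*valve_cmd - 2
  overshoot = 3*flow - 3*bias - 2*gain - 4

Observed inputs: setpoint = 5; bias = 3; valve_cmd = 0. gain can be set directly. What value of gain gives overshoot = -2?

Intervening on gain fixes its value directly, overriding its dependence on setpoint.
Substituting into the flow equation gives flow = -4*gain + 13.
Substituting into the overshoot equation gives overshoot = -14*gain + 26.
Solve -14*gain + 26 = -2: gain = (-2 - 26) / -14 = 2.

gain = 2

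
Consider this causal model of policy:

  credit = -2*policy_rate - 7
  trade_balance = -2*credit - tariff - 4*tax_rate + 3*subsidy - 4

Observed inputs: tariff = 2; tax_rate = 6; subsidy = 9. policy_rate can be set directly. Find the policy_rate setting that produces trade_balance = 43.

policy_rate = 8

Substituting into the trade_balance equation gives trade_balance = 4*policy_rate + 11.
Solve 4*policy_rate + 11 = 43: policy_rate = (43 - 11) / 4 = 8.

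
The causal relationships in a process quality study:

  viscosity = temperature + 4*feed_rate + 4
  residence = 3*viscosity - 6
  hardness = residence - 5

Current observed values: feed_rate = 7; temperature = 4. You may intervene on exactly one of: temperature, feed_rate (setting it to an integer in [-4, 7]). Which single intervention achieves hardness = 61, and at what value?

set feed_rate = 4

Intervening on temperature: hardness = 3*temperature + 85. Reaching 61 requires temperature = -8, outside [-4, 7].
Intervening on feed_rate: with other inputs at their observed values, hardness = 12*feed_rate + 13. Solving for 61 gives feed_rate = 4, within [-4, 7].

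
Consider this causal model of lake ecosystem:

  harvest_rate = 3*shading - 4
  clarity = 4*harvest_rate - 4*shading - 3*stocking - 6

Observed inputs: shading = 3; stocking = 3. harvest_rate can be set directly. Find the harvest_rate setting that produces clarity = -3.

Intervening on harvest_rate fixes its value directly, overriding its dependence on shading.
Substituting into the clarity equation gives clarity = 4*harvest_rate - 27.
Solve 4*harvest_rate - 27 = -3: harvest_rate = (-3 + 27) / 4 = 6.

harvest_rate = 6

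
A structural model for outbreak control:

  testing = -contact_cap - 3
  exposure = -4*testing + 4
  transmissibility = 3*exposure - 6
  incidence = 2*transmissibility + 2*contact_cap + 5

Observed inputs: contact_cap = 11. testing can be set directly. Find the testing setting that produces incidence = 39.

testing = 0

Intervening on testing fixes its value directly, overriding its dependence on contact_cap.
Substituting into the transmissibility equation gives transmissibility = -12*testing + 6.
This gives incidence = -24*testing + 39.
Solve -24*testing + 39 = 39: testing = (39 - 39) / -24 = 0.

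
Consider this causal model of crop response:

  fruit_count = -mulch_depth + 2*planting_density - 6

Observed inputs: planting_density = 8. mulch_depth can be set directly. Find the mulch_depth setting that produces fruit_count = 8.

mulch_depth = 2

Substituting into the fruit_count equation gives fruit_count = -mulch_depth + 10.
Solve -mulch_depth + 10 = 8: mulch_depth = (8 - 10) / -1 = 2.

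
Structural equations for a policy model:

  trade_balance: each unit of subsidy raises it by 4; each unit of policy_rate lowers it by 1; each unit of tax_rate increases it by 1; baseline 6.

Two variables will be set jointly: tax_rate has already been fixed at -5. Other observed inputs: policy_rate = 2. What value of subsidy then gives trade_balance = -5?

subsidy = -1

With tax_rate held at -5:
Substituting into the trade_balance equation gives trade_balance = 4*subsidy - 1.
Solve 4*subsidy - 1 = -5: subsidy = (-5 + 1) / 4 = -1.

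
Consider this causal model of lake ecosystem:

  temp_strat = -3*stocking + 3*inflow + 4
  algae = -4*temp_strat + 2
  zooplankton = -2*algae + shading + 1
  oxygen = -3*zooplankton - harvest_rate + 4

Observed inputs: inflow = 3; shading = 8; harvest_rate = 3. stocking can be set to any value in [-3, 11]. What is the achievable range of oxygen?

Substituting into the temp_strat equation gives temp_strat = -3*stocking + 13.
So algae = 12*stocking - 50.
Substituting into the zooplankton equation gives zooplankton = -24*stocking + 109.
Substituting into the oxygen equation gives oxygen = 72*stocking - 326.
Linear in stocking, so extremes are at the endpoints: stocking = -3 gives oxygen = -542; stocking = 11 gives oxygen = 466.

-542 to 466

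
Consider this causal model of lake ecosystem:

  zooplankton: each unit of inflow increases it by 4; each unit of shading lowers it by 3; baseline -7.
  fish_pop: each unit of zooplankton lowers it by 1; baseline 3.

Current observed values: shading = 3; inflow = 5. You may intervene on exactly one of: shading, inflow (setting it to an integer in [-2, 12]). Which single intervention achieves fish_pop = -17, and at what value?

Intervening on shading: fish_pop = 3*shading - 10. Reaching -17 requires shading = -7/3, not an integer.
Intervening on inflow: with other inputs at their observed values, fish_pop = -4*inflow + 19. Solving for -17 gives inflow = 9, within [-2, 12].

set inflow = 9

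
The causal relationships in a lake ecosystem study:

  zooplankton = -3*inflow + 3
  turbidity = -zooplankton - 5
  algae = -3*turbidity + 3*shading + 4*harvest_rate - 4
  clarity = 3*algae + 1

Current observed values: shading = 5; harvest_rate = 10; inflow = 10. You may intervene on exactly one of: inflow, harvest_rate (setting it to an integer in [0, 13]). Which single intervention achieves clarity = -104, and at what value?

set harvest_rate = 5

Intervening on inflow: clarity = -27*inflow + 226. Reaching -104 requires inflow = 110/9, not an integer.
Intervening on harvest_rate: with other inputs at their observed values, clarity = 12*harvest_rate - 164. Solving for -104 gives harvest_rate = 5, within [0, 13].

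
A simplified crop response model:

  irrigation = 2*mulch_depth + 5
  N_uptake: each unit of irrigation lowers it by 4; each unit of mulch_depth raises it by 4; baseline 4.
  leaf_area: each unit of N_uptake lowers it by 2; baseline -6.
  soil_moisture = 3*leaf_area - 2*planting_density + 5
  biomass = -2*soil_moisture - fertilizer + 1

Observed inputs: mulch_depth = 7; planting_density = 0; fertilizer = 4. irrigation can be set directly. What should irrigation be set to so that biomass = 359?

irrigation = 1

Intervening on irrigation fixes its value directly, overriding its dependence on mulch_depth.
Substituting into the N_uptake equation gives N_uptake = -4*irrigation + 32.
Substituting into the leaf_area equation gives leaf_area = 8*irrigation - 70.
Substituting into the soil_moisture equation gives soil_moisture = 24*irrigation - 205.
Substituting into the biomass equation gives biomass = -48*irrigation + 407.
Solve -48*irrigation + 407 = 359: irrigation = (359 - 407) / -48 = 1.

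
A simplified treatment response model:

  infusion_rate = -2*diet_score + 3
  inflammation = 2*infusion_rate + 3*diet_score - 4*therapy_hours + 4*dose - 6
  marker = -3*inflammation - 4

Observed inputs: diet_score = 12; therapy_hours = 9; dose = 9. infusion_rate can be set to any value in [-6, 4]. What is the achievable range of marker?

Intervening on infusion_rate fixes its value directly, overriding its dependence on diet_score.
Substituting into the inflammation equation gives inflammation = 2*infusion_rate + 30.
This gives marker = -6*infusion_rate - 94.
Linear in infusion_rate, so extremes are at the endpoints: infusion_rate = -6 gives marker = -58; infusion_rate = 4 gives marker = -118.

-118 to -58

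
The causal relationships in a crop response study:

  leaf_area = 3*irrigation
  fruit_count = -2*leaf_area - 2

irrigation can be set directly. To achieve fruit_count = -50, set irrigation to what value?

Substituting into the fruit_count equation gives fruit_count = -6*irrigation - 2.
Solve -6*irrigation - 2 = -50: irrigation = (-50 + 2) / -6 = 8.

irrigation = 8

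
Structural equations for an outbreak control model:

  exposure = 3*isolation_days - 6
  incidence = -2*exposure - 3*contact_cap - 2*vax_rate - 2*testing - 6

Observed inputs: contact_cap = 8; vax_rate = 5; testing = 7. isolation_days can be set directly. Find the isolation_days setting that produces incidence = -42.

Substituting into the incidence equation gives incidence = -6*isolation_days - 42.
Solve -6*isolation_days - 42 = -42: isolation_days = (-42 + 42) / -6 = 0.

isolation_days = 0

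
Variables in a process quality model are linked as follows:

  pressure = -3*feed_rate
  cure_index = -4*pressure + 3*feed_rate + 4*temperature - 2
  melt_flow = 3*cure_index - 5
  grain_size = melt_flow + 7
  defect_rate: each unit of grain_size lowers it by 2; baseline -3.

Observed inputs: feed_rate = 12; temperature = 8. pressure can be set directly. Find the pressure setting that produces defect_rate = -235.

Intervening on pressure fixes its value directly, overriding its dependence on feed_rate.
Substituting into the cure_index equation gives cure_index = -4*pressure + 66.
melt_flow becomes -12*pressure + 193.
This gives grain_size = -12*pressure + 200.
Substituting into the defect_rate equation gives defect_rate = 24*pressure - 403.
Solve 24*pressure - 403 = -235: pressure = (-235 + 403) / 24 = 7.

pressure = 7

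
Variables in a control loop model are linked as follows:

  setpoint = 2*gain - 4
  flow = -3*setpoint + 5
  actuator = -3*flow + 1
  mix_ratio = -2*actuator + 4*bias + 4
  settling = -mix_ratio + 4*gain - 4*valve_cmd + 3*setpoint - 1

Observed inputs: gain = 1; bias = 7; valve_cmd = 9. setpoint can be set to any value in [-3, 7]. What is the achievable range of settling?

-156 to 54

Intervening on setpoint fixes its value directly, overriding its dependence on gain.
Substituting into the actuator equation gives actuator = 9*setpoint - 14.
Substituting into the mix_ratio equation gives mix_ratio = -18*setpoint + 60.
This gives settling = 21*setpoint - 93.
Linear in setpoint, so extremes are at the endpoints: setpoint = -3 gives settling = -156; setpoint = 7 gives settling = 54.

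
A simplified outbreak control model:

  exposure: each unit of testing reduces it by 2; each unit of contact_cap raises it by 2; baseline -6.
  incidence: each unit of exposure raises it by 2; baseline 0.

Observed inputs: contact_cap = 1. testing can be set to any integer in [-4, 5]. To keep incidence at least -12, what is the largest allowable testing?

Substituting into the exposure equation gives exposure = -2*testing - 4.
This gives incidence = -4*testing - 8.
Require -4*testing - 8 ≥ -12, so testing ≤ 1.
The largest integer in [-4, 5] satisfying this is 1.

testing = 1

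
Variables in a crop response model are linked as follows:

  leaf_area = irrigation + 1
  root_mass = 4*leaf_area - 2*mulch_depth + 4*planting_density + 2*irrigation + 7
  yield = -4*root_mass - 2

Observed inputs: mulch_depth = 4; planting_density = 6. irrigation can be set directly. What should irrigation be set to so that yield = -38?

Substituting into the root_mass equation gives root_mass = 6*irrigation + 27.
Substituting into the yield equation gives yield = -24*irrigation - 110.
Solve -24*irrigation - 110 = -38: irrigation = (-38 + 110) / -24 = -3.

irrigation = -3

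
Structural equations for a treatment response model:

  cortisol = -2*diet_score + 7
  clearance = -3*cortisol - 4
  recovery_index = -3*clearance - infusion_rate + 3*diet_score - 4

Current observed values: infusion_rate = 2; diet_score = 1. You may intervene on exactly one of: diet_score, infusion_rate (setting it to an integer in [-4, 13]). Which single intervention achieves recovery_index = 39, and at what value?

Intervening on diet_score: with other inputs at their observed values, recovery_index = -15*diet_score + 69. Solving for 39 gives diet_score = 2, within [-4, 13].
Intervening on infusion_rate: recovery_index = -infusion_rate + 56. Reaching 39 requires infusion_rate = 17, outside [-4, 13].

set diet_score = 2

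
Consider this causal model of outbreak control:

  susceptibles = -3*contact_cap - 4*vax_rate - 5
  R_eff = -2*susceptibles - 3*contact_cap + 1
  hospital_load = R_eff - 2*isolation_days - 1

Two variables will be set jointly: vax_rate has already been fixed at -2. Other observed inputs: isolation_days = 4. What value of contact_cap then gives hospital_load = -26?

With vax_rate held at -2:
Substituting into the susceptibles equation gives susceptibles = -3*contact_cap + 3.
Substituting into the R_eff equation gives R_eff = 3*contact_cap - 5.
Substituting into the hospital_load equation gives hospital_load = 3*contact_cap - 14.
Solve 3*contact_cap - 14 = -26: contact_cap = (-26 + 14) / 3 = -4.

contact_cap = -4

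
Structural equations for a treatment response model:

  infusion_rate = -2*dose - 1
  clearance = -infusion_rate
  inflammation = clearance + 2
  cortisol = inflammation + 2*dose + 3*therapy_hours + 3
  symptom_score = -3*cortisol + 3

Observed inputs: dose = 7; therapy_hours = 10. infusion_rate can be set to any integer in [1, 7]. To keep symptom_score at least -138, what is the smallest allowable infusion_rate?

Intervening on infusion_rate fixes its value directly, overriding its dependence on dose.
Substituting into the inflammation equation gives inflammation = -infusion_rate + 2.
Substituting into the cortisol equation gives cortisol = -infusion_rate + 49.
symptom_score becomes 3*infusion_rate - 144.
Require 3*infusion_rate - 144 ≥ -138, so infusion_rate ≥ 2.
The smallest integer in [1, 7] satisfying this is 2.

infusion_rate = 2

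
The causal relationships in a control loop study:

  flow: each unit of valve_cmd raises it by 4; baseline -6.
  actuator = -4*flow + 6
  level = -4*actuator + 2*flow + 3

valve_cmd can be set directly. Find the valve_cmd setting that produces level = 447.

valve_cmd = 8

Substituting into the actuator equation gives actuator = -16*valve_cmd + 30.
So level = 72*valve_cmd - 129.
Solve 72*valve_cmd - 129 = 447: valve_cmd = (447 + 129) / 72 = 8.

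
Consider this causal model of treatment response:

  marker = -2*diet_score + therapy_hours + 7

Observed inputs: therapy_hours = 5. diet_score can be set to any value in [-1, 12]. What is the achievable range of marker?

Substituting into the marker equation gives marker = -2*diet_score + 12.
Linear in diet_score, so extremes are at the endpoints: diet_score = -1 gives marker = 14; diet_score = 12 gives marker = -12.

-12 to 14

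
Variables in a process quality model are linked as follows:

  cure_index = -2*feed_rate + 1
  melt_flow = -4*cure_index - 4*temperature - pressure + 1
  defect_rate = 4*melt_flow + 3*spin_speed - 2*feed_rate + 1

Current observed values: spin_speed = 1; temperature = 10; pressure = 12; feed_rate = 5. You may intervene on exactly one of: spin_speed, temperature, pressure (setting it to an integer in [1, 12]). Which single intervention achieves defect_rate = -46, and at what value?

Intervening on spin_speed: defect_rate = 3*spin_speed - 69. Reaching -46 requires spin_speed = 23/3, not an integer.
Intervening on temperature: defect_rate = -16*temperature + 94. Reaching -46 requires temperature = 35/4, not an integer.
Intervening on pressure: with other inputs at their observed values, defect_rate = -4*pressure - 18. Solving for -46 gives pressure = 7, within [1, 12].

set pressure = 7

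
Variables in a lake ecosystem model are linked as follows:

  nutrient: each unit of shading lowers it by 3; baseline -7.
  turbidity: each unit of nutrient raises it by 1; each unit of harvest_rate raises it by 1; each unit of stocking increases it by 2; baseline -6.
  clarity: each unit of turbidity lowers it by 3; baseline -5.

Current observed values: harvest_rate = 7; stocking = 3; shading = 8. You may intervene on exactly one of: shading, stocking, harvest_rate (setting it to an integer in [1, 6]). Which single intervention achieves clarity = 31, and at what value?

Intervening on shading: with other inputs at their observed values, clarity = 9*shading - 5. Solving for 31 gives shading = 4, within [1, 6].
Intervening on stocking: clarity = -6*stocking + 85. Reaching 31 requires stocking = 9, outside [1, 6].
Intervening on harvest_rate: clarity = -3*harvest_rate + 88. Reaching 31 requires harvest_rate = 19, outside [1, 6].

set shading = 4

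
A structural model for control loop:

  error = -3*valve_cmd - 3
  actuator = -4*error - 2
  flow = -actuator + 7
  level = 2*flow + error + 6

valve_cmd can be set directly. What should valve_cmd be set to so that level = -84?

valve_cmd = 3

Substituting into the actuator equation gives actuator = 12*valve_cmd + 10.
This gives flow = -12*valve_cmd - 3.
Substituting into the level equation gives level = -27*valve_cmd - 3.
Solve -27*valve_cmd - 3 = -84: valve_cmd = (-84 + 3) / -27 = 3.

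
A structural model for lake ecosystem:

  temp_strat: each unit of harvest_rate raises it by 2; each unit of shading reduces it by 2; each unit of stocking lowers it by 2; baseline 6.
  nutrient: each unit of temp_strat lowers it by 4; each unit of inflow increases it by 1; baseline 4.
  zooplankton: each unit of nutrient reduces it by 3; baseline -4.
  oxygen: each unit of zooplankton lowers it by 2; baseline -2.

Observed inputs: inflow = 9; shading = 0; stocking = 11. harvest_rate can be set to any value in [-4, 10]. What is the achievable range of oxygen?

-12 to 660

Substituting into the temp_strat equation gives temp_strat = 2*harvest_rate - 16.
Substituting into the nutrient equation gives nutrient = -8*harvest_rate + 77.
zooplankton becomes 24*harvest_rate - 235.
So oxygen = -48*harvest_rate + 468.
Linear in harvest_rate, so extremes are at the endpoints: harvest_rate = -4 gives oxygen = 660; harvest_rate = 10 gives oxygen = -12.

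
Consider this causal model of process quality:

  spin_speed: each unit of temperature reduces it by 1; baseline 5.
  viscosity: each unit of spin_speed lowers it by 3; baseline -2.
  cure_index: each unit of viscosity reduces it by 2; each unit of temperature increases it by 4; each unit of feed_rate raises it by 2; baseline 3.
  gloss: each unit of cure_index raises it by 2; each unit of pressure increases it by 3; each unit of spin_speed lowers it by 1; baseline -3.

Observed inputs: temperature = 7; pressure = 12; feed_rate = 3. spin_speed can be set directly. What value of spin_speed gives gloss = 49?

spin_speed = -6

Intervening on spin_speed fixes its value directly, overriding its dependence on temperature.
Substituting into the cure_index equation gives cure_index = 6*spin_speed + 41.
Substituting into the gloss equation gives gloss = 11*spin_speed + 115.
Solve 11*spin_speed + 115 = 49: spin_speed = (49 - 115) / 11 = -6.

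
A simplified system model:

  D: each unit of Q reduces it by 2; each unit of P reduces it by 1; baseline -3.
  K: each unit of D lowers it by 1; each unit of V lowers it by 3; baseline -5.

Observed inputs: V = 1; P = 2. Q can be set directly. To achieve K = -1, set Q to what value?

Q = 1

Substituting into the D equation gives D = -2*Q - 5.
This gives K = 2*Q - 3.
Solve 2*Q - 3 = -1: Q = (-1 + 3) / 2 = 1.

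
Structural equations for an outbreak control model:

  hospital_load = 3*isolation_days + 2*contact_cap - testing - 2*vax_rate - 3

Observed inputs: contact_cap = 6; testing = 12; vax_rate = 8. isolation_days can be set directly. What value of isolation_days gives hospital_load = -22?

Substituting into the hospital_load equation gives hospital_load = 3*isolation_days - 19.
Solve 3*isolation_days - 19 = -22: isolation_days = (-22 + 19) / 3 = -1.

isolation_days = -1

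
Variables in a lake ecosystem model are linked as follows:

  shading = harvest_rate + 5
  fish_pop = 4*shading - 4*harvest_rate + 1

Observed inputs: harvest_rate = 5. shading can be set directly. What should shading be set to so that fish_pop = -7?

shading = 3

Intervening on shading fixes its value directly, overriding its dependence on harvest_rate.
Substituting into the fish_pop equation gives fish_pop = 4*shading - 19.
Solve 4*shading - 19 = -7: shading = (-7 + 19) / 4 = 3.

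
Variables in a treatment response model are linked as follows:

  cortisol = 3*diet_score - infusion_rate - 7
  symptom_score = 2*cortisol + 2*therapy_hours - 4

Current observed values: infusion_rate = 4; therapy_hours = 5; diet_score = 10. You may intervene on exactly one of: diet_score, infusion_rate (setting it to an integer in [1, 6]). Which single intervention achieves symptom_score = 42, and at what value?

Intervening on diet_score: symptom_score = 6*diet_score - 16. Reaching 42 requires diet_score = 29/3, not an integer.
Intervening on infusion_rate: with other inputs at their observed values, symptom_score = -2*infusion_rate + 52. Solving for 42 gives infusion_rate = 5, within [1, 6].

set infusion_rate = 5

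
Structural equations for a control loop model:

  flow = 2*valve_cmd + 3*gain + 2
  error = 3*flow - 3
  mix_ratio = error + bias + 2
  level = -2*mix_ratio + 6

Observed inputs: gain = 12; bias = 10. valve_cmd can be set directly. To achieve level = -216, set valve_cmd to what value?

valve_cmd = -2

Substituting into the flow equation gives flow = 2*valve_cmd + 38.
Substituting into the error equation gives error = 6*valve_cmd + 111.
Substituting into the mix_ratio equation gives mix_ratio = 6*valve_cmd + 123.
Substituting into the level equation gives level = -12*valve_cmd - 240.
Solve -12*valve_cmd - 240 = -216: valve_cmd = (-216 + 240) / -12 = -2.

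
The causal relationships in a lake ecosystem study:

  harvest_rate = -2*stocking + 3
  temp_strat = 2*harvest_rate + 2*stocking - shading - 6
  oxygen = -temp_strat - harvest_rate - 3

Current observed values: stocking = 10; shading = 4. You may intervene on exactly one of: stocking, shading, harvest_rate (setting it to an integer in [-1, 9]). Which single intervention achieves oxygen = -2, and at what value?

Intervening on stocking: with other inputs at their observed values, oxygen = 4*stocking - 2. Solving for -2 gives stocking = 0, within [-1, 9].
Intervening on shading: oxygen = shading + 34. Reaching -2 requires shading = -36, outside [-1, 9].
Intervening on harvest_rate: oxygen = -3*harvest_rate - 13. Reaching -2 requires harvest_rate = -11/3, not an integer.

set stocking = 0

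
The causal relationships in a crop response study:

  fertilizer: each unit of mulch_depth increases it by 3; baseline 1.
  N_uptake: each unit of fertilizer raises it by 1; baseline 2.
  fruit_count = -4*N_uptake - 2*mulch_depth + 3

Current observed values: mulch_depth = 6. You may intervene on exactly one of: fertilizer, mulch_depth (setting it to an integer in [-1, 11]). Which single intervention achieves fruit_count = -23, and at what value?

set mulch_depth = 1

Intervening on fertilizer: fruit_count = -4*fertilizer - 17. Reaching -23 requires fertilizer = 3/2, not an integer.
Intervening on mulch_depth: with other inputs at their observed values, fruit_count = -14*mulch_depth - 9. Solving for -23 gives mulch_depth = 1, within [-1, 11].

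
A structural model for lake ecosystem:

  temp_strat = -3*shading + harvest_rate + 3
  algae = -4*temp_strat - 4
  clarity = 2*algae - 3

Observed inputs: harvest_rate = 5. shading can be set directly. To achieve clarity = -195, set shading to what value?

Substituting into the temp_strat equation gives temp_strat = -3*shading + 8.
Substituting into the algae equation gives algae = 12*shading - 36.
Substituting into the clarity equation gives clarity = 24*shading - 75.
Solve 24*shading - 75 = -195: shading = (-195 + 75) / 24 = -5.

shading = -5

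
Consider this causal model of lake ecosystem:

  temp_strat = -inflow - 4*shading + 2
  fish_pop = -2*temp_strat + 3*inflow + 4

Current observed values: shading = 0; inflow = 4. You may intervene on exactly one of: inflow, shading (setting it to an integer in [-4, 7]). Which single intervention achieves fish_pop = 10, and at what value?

Intervening on inflow: with other inputs at their observed values, fish_pop = 5*inflow. Solving for 10 gives inflow = 2, within [-4, 7].
Intervening on shading: fish_pop = 8*shading + 20. Reaching 10 requires shading = -5/4, not an integer.

set inflow = 2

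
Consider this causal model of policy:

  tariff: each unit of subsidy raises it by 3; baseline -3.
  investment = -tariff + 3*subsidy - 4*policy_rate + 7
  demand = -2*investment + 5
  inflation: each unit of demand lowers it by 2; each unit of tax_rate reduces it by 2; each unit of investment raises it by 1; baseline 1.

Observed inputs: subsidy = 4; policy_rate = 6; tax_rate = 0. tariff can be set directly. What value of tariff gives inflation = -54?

tariff = 4

Intervening on tariff fixes its value directly, overriding its dependence on subsidy.
Substituting into the investment equation gives investment = -tariff - 5.
So demand = 2*tariff + 15.
Substituting into the inflation equation gives inflation = -5*tariff - 34.
Solve -5*tariff - 34 = -54: tariff = (-54 + 34) / -5 = 4.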